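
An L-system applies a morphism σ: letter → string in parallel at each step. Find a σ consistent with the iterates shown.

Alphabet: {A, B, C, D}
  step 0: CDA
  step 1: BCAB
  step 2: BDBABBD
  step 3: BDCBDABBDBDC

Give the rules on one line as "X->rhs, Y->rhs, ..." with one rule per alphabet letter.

  step 2 ⇒ step 3: BDBABBD ⇒ BD·C·BD·AB·BD·BD·C
    A ↦ AB
    B ↦ BD
    D ↦ C
  step 0 ⇒ step 1: CDA ⇒ B·C·AB
    C ↦ B

A->AB, B->BD, C->B, D->C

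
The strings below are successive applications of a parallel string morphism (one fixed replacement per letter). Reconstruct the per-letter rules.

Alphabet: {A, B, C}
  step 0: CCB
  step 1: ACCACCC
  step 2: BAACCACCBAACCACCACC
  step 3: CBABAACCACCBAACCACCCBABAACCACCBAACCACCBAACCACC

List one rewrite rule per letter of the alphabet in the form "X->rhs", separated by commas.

A->BA, B->C, C->ACC

  step 2 ⇒ step 3: BAACCACCBAACCACCACC ⇒ C·BA·BA·ACC·ACC·BA·ACC·ACC·C·BA·BA·ACC·ACC·BA·ACC·ACC·BA·ACC·ACC
    A ↦ BA
    B ↦ C
    C ↦ ACC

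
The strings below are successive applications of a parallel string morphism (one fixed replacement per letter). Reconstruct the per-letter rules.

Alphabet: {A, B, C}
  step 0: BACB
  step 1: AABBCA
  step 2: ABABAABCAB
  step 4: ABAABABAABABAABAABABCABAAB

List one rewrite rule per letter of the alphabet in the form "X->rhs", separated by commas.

A->AB, B->A, C->BC

  step 1 ⇒ step 2: AABBCA ⇒ AB·AB·A·A·BC·AB
    A ↦ AB
    B ↦ A
    C ↦ BC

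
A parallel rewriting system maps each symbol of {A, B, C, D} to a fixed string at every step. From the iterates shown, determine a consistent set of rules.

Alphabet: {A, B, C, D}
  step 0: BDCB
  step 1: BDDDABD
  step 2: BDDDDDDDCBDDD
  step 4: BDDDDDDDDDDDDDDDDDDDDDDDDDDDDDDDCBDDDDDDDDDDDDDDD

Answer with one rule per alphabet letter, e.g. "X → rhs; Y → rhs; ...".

  step 1 ⇒ step 2: BDDDABD ⇒ BD·DD·DD·DD·C·BD·DD
    A ↦ C
    B ↦ BD
    D ↦ DD
  step 0 ⇒ step 1: BDCB ⇒ BD·DD·A·BD
    C ↦ A

A->C, B->BD, C->A, D->DD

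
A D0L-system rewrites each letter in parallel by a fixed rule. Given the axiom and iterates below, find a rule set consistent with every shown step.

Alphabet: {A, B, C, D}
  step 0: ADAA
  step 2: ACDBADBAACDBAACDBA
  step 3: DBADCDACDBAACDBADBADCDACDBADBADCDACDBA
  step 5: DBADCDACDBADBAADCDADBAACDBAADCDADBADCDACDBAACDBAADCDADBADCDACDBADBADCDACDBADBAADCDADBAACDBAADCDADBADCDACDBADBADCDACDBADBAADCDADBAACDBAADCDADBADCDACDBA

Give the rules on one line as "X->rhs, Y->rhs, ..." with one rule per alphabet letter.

  step 2 ⇒ step 3: ACDBADBAACDBAACDBA ⇒ DBA·DCD·A·C·DBA·A·C·DBA·DBA·DCD·A·C·DBA·DBA·DCD·A·C·DBA
    A ↦ DBA
    B ↦ C
    C ↦ DCD
    D ↦ A

A->DBA, B->C, C->DCD, D->A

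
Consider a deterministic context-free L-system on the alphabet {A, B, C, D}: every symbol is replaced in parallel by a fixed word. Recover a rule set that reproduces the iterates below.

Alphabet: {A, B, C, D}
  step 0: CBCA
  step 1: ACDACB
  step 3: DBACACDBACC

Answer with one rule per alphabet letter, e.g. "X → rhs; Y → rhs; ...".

A->B, B->D, C->AC, D->C

  step 0 ⇒ step 1: CBCA ⇒ AC·D·AC·B
    A ↦ B
    B ↦ D
    C ↦ AC
    D ↦ C  (constrained at step 1)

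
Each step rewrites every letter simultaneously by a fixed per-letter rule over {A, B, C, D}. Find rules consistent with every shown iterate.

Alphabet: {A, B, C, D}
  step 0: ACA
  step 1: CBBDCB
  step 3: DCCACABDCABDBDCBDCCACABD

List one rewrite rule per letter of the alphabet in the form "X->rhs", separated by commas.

A->CB, B->DC, C->BD, D->CA

  step 0 ⇒ step 1: ACA ⇒ CB·BD·CB
    A ↦ CB
    C ↦ BD
    B ↦ DC  (constrained at step 1)
    D ↦ CA  (constrained at step 1)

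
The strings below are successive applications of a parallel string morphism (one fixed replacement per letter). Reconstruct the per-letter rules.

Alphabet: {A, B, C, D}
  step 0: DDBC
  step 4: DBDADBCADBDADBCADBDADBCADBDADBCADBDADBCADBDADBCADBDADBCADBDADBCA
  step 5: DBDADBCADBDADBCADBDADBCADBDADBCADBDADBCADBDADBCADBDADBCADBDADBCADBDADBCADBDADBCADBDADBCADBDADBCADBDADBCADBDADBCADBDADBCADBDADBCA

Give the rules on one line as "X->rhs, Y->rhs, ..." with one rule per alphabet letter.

  step 4 ⇒ step 5: DBDADBCADBDADBCADBDADBCADBDADBCADBDADBCADBDADBCADBDADBCADBDADBCA ⇒ DB·DA·DB·CA·DB·DA·DB·CA·DB·DA·DB·CA·DB·DA·DB·CA·DB·DA·DB·CA·DB·DA·DB·CA·DB·DA·DB·CA·DB·DA·DB·CA·DB·DA·DB·CA·DB·DA·DB·CA·DB·DA·DB·CA·DB·DA·DB·CA·DB·DA·DB·CA·DB·DA·DB·CA·DB·DA·DB·CA·DB·DA·DB·CA
    A ↦ CA
    B ↦ DA
    C ↦ DB
    D ↦ DB

A->CA, B->DA, C->DB, D->DB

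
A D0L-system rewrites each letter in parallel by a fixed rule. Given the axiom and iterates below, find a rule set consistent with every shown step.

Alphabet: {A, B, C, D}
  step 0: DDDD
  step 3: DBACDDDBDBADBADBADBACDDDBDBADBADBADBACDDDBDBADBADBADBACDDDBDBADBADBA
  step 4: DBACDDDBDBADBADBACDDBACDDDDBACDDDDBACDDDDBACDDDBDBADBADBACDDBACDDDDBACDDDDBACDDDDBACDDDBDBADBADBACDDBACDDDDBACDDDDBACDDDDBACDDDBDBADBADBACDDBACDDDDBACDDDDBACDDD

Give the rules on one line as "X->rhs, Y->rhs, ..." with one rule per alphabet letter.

  step 3 ⇒ step 4: DBACDDDBDBADBADBADBACDDDBDBADBADBADBACDDDBDBADBADBADBACDDDBDBADBADBA ⇒ DBA·CD·DD·B·DBA·DBA·DBA·CD·DBA·CD·DD·DBA·CD·DD·DBA·CD·DD·DBA·CD·DD·B·DBA·DBA·DBA·CD·DBA·CD·DD·DBA·CD·DD·DBA·CD·DD·DBA·CD·DD·B·DBA·DBA·DBA·CD·DBA·CD·DD·DBA·CD·DD·DBA·CD·DD·DBA·CD·DD·B·DBA·DBA·DBA·CD·DBA·CD·DD·DBA·CD·DD·DBA·CD·DD
    A ↦ DD
    B ↦ CD
    C ↦ B
    D ↦ DBA

A->DD, B->CD, C->B, D->DBA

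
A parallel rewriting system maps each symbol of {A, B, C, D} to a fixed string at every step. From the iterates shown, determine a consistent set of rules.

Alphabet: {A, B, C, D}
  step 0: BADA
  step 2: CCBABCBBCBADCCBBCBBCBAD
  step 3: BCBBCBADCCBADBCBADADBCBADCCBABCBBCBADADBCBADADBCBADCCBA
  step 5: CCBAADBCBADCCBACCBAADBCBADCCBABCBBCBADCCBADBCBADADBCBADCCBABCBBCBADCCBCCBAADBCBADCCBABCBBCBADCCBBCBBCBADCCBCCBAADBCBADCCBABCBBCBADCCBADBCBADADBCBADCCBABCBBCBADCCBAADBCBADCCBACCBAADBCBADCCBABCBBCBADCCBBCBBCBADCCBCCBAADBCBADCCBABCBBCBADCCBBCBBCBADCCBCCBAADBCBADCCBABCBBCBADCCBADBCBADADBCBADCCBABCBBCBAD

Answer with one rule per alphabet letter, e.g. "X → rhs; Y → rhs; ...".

A->CCB, B->AD, C->BCB, D->A

  step 2 ⇒ step 3: CCBABCBBCBADCCBBCBBCBAD ⇒ BCB·BCB·AD·CCB·AD·BCB·AD·AD·BCB·AD·CCB·A·BCB·BCB·AD·AD·BCB·AD·AD·BCB·AD·CCB·A
    A ↦ CCB
    B ↦ AD
    C ↦ BCB
    D ↦ A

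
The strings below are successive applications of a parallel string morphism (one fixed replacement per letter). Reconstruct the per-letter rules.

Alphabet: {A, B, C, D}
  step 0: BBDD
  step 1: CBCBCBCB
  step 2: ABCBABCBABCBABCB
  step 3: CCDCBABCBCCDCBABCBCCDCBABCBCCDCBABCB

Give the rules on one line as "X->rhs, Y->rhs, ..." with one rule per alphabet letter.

A->CCD, B->CB, C->AB, D->CB

  step 2 ⇒ step 3: ABCBABCBABCBABCB ⇒ CCD·CB·AB·CB·CCD·CB·AB·CB·CCD·CB·AB·CB·CCD·CB·AB·CB
    A ↦ CCD
    B ↦ CB
    C ↦ AB
  step 0 ⇒ step 1: BBDD ⇒ CB·CB·CB·CB
    D ↦ CB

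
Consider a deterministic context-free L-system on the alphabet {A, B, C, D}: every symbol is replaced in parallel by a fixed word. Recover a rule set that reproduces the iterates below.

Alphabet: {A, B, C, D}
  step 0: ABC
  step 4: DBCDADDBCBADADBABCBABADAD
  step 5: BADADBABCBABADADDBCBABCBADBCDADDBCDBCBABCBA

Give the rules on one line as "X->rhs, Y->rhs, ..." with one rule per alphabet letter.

  step 4 ⇒ step 5: DBCDADDBCBADADBABCBABADAD ⇒ BA·D·AD·BA·BC·BA·BA·D·AD·D·BC·BA·BC·BA·D·BC·D·AD·D·BC·D·BC·BA·BC·BA
    A ↦ BC
    B ↦ D
    C ↦ AD
    D ↦ BA

A->BC, B->D, C->AD, D->BA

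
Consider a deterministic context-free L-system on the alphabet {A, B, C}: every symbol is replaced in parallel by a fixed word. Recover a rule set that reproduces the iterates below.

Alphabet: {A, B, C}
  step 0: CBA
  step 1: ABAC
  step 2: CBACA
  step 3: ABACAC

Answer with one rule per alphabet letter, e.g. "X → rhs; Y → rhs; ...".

A->C, B->BA, C->A

  step 2 ⇒ step 3: CBACA ⇒ A·BA·C·A·C
    A ↦ C
    B ↦ BA
    C ↦ A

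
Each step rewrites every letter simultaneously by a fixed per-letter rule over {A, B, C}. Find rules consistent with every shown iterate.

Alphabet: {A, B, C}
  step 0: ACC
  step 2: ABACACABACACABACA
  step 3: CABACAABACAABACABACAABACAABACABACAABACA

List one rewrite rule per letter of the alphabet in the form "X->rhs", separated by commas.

  step 2 ⇒ step 3: ABACACABACACABACA ⇒ CA·BA·CA·ABA·CA·ABA·CA·BA·CA·ABA·CA·ABA·CA·BA·CA·ABA·CA
    A ↦ CA
    B ↦ BA
    C ↦ ABA

A->CA, B->BA, C->ABA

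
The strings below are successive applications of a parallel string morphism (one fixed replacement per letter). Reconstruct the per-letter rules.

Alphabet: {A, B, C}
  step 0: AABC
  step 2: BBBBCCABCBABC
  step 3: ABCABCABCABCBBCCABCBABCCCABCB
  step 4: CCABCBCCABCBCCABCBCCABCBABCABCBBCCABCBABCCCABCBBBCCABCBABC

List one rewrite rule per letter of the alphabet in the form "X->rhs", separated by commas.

  step 3 ⇒ step 4: ABCABCABCABCBBCCABCBABCCCABCB ⇒ CC·ABC·B·CC·ABC·B·CC·ABC·B·CC·ABC·B·ABC·ABC·B·B·CC·ABC·B·ABC·CC·ABC·B·B·B·CC·ABC·B·ABC
    A ↦ CC
    B ↦ ABC
    C ↦ B

A->CC, B->ABC, C->B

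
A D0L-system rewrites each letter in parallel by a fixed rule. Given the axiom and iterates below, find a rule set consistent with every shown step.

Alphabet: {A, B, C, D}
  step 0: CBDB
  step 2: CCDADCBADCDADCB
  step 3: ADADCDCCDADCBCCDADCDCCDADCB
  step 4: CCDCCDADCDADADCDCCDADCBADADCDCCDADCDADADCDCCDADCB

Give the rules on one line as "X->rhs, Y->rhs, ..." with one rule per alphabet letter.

  step 3 ⇒ step 4: ADADCDCCDADCBCCDADCDCCDADCB ⇒ C·CD·C·CD·AD·CD·AD·AD·CD·C·CD·AD·CB·AD·AD·CD·C·CD·AD·CD·AD·AD·CD·C·CD·AD·CB
    A ↦ C
    B ↦ CB
    C ↦ AD
    D ↦ CD

A->C, B->CB, C->AD, D->CD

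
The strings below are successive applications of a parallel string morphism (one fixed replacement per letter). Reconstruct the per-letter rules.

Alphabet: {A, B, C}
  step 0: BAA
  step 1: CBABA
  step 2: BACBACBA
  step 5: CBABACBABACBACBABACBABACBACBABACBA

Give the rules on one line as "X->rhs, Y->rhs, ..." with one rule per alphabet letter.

A->BA, B->C, C->BA

  step 1 ⇒ step 2: CBABA ⇒ BA·C·BA·C·BA
    A ↦ BA
    B ↦ C
    C ↦ BA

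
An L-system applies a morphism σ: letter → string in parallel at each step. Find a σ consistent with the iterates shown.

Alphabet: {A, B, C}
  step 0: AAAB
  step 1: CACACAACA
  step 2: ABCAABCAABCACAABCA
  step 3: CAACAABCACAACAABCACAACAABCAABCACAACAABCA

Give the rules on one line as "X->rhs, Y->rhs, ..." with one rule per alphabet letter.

  step 2 ⇒ step 3: ABCAABCAABCACAABCA ⇒ CA·ACA·AB·CA·CA·ACA·AB·CA·CA·ACA·AB·CA·AB·CA·CA·ACA·AB·CA
    A ↦ CA
    B ↦ ACA
    C ↦ AB

A->CA, B->ACA, C->AB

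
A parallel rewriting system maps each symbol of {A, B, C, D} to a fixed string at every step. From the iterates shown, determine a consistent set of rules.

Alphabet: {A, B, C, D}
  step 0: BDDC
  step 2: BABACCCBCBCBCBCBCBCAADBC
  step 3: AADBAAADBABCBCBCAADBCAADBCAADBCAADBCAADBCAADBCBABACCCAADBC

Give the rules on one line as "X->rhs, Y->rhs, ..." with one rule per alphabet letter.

  step 2 ⇒ step 3: BABACCCBCBCBCBCBCBCAADBC ⇒ AAD·BA·AAD·BA·BC·BC·BC·AAD·BC·AAD·BC·AAD·BC·AAD·BC·AAD·BC·AAD·BC·BA·BA·CCC·AAD·BC
    A ↦ BA
    B ↦ AAD
    C ↦ BC
    D ↦ CCC

A->BA, B->AAD, C->BC, D->CCC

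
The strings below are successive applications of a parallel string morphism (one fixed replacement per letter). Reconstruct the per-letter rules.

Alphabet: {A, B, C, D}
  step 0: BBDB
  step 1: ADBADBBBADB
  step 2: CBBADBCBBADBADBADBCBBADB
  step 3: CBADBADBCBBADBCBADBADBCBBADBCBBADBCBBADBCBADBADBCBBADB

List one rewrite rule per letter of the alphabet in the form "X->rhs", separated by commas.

  step 2 ⇒ step 3: CBBADBCBBADBADBADBCBBADB ⇒ CB·ADB·ADB·C·BB·ADB·CB·ADB·ADB·C·BB·ADB·C·BB·ADB·C·BB·ADB·CB·ADB·ADB·C·BB·ADB
    A ↦ C
    B ↦ ADB
    C ↦ CB
    D ↦ BB

A->C, B->ADB, C->CB, D->BB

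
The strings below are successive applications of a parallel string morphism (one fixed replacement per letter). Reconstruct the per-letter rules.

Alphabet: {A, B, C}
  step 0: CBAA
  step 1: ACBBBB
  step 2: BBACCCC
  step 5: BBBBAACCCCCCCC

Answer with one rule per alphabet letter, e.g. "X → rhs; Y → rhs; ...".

  step 1 ⇒ step 2: ACBBBB ⇒ BB·A·C·C·C·C
    A ↦ BB
    B ↦ C
    C ↦ A

A->BB, B->C, C->A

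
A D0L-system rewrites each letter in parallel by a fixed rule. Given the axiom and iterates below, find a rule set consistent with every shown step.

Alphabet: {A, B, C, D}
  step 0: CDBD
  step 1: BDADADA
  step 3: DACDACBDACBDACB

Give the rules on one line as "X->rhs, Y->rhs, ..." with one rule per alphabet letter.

A->C, B->DA, C->B, D->DA

  step 0 ⇒ step 1: CDBD ⇒ B·DA·DA·DA
    B ↦ DA
    C ↦ B
    D ↦ DA
    A ↦ C  (constrained at step 1)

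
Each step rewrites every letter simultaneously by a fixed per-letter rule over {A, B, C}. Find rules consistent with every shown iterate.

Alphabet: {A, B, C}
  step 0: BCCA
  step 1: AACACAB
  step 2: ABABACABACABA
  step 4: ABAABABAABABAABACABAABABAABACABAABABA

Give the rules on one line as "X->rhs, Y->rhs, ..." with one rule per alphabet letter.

  step 1 ⇒ step 2: AACACAB ⇒ AB·AB·AC·AB·AC·AB·A
    A ↦ AB
    B ↦ A
    C ↦ AC

A->AB, B->A, C->AC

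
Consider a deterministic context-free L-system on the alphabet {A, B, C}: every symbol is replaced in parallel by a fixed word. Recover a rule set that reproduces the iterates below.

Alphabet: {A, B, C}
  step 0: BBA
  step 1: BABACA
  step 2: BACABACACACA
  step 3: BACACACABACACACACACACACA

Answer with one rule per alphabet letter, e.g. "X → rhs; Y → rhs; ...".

A->CA, B->BA, C->CA

  step 2 ⇒ step 3: BACABACACACA ⇒ BA·CA·CA·CA·BA·CA·CA·CA·CA·CA·CA·CA
    A ↦ CA
    B ↦ BA
    C ↦ CA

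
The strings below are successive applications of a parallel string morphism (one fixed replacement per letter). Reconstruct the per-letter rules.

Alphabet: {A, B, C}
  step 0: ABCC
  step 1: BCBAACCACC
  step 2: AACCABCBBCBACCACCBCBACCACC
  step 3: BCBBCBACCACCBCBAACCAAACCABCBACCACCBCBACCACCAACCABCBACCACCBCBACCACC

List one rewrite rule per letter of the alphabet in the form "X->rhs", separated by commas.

  step 2 ⇒ step 3: AACCABCBBCBACCACCBCBACCACC ⇒ BCB·BCB·ACC·ACC·BCB·A·ACC·A·A·ACC·A·BCB·ACC·ACC·BCB·ACC·ACC·A·ACC·A·BCB·ACC·ACC·BCB·ACC·ACC
    A ↦ BCB
    B ↦ A
    C ↦ ACC

A->BCB, B->A, C->ACC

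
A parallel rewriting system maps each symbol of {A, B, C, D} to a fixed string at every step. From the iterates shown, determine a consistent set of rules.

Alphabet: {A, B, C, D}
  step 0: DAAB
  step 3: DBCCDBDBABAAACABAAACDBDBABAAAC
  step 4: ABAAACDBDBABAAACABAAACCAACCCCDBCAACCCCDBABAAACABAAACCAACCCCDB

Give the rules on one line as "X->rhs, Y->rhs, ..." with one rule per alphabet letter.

  step 3 ⇒ step 4: DBCCDBDBABAAACABAAACDBDBABAAAC ⇒ ABA·AAC·DB·DB·ABA·AAC·ABA·AAC·C·AAC·C·C·C·DB·C·AAC·C·C·C·DB·ABA·AAC·ABA·AAC·C·AAC·C·C·C·DB
    A ↦ C
    B ↦ AAC
    C ↦ DB
    D ↦ ABA

A->C, B->AAC, C->DB, D->ABA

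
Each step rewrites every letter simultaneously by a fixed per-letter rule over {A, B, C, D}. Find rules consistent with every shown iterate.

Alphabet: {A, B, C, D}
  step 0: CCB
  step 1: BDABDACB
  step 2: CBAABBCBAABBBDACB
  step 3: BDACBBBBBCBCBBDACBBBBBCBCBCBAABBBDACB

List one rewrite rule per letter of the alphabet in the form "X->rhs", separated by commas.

  step 2 ⇒ step 3: CBAABBCBAABBBDACB ⇒ BDA·CB·BB·BB·CB·CB·BDA·CB·BB·BB·CB·CB·CB·AA·BB·BDA·CB
    A ↦ BB
    B ↦ CB
    C ↦ BDA
    D ↦ AA

A->BB, B->CB, C->BDA, D->AA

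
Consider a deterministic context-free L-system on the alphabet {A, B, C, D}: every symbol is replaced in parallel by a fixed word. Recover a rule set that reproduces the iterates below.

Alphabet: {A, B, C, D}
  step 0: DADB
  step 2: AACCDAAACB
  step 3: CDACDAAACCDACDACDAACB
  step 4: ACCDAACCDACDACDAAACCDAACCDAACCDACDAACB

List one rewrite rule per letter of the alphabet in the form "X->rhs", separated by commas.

  step 3 ⇒ step 4: CDACDAAACCDACDACDAACB ⇒ A·C·CDA·A·C·CDA·CDA·CDA·A·A·C·CDA·A·C·CDA·A·C·CDA·CDA·A·CB
    A ↦ CDA
    B ↦ CB
    C ↦ A
    D ↦ C

A->CDA, B->CB, C->A, D->C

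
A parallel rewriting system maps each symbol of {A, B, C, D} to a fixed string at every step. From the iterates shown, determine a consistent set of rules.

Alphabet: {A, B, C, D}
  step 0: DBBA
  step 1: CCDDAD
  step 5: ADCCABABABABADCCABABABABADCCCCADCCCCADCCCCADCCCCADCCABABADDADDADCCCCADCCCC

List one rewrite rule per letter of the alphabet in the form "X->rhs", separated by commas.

  step 0 ⇒ step 1: DBBA ⇒ CC·D·D·AD
    A ↦ AD
    B ↦ D
    D ↦ CC
    C ↦ AB  (constrained at step 1)

A->AD, B->D, C->AB, D->CC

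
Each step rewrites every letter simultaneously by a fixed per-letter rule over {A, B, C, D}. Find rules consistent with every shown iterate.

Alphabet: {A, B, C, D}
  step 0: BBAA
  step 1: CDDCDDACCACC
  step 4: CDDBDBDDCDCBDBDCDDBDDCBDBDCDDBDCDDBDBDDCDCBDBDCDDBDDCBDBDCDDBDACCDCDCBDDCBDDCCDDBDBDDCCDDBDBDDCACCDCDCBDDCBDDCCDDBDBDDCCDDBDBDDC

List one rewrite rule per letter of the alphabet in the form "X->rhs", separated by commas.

  step 0 ⇒ step 1: BBAA ⇒ CDD·CDD·ACC·ACC
    A ↦ ACC
    B ↦ CDD
    C ↦ DC  (constrained at step 1)
    D ↦ BD  (constrained at step 1)

A->ACC, B->CDD, C->DC, D->BD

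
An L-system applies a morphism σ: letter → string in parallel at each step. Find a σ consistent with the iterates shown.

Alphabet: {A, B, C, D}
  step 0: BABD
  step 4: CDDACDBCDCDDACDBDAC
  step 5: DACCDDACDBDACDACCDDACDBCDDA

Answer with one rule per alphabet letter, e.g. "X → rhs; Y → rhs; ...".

  step 4 ⇒ step 5: CDDACDBCDCDDACDBDAC ⇒ DA·C·C·D·DA·C·DB·DA·C·DA·C·C·D·DA·C·DB·C·D·DA
    A ↦ D
    B ↦ DB
    C ↦ DA
    D ↦ C

A->D, B->DB, C->DA, D->C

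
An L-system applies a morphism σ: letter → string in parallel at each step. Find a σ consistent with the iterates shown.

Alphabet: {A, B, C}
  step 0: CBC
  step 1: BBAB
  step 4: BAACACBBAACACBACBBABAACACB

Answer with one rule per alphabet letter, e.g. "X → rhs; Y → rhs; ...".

  step 0 ⇒ step 1: CBC ⇒ B·BA·B
    B ↦ BA
    C ↦ B
    A ↦ AC  (constrained at step 1)

A->AC, B->BA, C->B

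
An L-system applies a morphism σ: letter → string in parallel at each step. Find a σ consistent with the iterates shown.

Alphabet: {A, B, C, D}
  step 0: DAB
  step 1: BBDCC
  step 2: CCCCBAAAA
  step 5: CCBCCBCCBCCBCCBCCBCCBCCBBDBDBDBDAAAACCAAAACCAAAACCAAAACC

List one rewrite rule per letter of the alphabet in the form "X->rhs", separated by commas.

  step 1 ⇒ step 2: BBDCC ⇒ CC·CC·B·AA·AA
    B ↦ CC
    C ↦ AA
    D ↦ B
  step 0 ⇒ step 1: DAB ⇒ B·BD·CC
    A ↦ BD

A->BD, B->CC, C->AA, D->B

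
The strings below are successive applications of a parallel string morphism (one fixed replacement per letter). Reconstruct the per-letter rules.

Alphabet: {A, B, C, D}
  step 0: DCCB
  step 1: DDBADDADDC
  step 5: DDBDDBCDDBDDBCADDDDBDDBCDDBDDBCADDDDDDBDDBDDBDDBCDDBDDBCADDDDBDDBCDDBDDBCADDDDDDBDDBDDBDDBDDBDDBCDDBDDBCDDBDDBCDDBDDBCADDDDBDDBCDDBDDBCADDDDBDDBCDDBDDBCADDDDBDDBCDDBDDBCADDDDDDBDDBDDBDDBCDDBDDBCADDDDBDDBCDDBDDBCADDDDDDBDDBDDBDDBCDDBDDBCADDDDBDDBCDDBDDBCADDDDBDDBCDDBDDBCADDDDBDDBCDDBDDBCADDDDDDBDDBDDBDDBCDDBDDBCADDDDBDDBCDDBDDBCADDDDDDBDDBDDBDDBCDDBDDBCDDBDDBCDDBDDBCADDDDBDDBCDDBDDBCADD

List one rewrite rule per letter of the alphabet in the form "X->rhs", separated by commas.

  step 0 ⇒ step 1: DCCB ⇒ DDB·ADD·ADD·C
    B ↦ C
    C ↦ ADD
    D ↦ DDB
    A ↦ DD  (constrained at step 1)

A->DD, B->C, C->ADD, D->DDB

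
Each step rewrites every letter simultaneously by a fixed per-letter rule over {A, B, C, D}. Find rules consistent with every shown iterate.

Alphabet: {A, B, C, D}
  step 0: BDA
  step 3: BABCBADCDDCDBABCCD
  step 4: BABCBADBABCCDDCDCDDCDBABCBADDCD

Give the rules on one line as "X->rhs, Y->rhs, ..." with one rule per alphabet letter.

A->BC, B->BA, C->D, D->CD

  step 3 ⇒ step 4: BABCBADCDDCDBABCCD ⇒ BA·BC·BA·D·BA·BC·CD·D·CD·CD·D·CD·BA·BC·BA·D·D·CD
    A ↦ BC
    B ↦ BA
    C ↦ D
    D ↦ CD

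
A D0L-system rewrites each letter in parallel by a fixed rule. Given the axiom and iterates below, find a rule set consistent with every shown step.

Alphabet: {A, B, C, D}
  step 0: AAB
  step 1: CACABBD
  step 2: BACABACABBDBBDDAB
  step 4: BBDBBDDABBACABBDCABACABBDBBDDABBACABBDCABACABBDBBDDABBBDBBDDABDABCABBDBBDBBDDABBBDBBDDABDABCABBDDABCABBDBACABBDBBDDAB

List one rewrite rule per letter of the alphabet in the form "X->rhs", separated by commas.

A->CA, B->BBD, C->BA, D->DAB

  step 1 ⇒ step 2: CACABBD ⇒ BA·CA·BA·CA·BBD·BBD·DAB
    A ↦ CA
    B ↦ BBD
    C ↦ BA
    D ↦ DAB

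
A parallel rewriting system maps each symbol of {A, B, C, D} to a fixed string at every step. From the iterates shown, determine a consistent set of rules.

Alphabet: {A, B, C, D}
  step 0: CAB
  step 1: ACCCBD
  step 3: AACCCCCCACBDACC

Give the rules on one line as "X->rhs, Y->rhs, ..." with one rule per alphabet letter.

  step 0 ⇒ step 1: CAB ⇒ A·CC·CBD
    A ↦ CC
    B ↦ CBD
    C ↦ A
    D ↦ A  (constrained at step 1)

A->CC, B->CBD, C->A, D->A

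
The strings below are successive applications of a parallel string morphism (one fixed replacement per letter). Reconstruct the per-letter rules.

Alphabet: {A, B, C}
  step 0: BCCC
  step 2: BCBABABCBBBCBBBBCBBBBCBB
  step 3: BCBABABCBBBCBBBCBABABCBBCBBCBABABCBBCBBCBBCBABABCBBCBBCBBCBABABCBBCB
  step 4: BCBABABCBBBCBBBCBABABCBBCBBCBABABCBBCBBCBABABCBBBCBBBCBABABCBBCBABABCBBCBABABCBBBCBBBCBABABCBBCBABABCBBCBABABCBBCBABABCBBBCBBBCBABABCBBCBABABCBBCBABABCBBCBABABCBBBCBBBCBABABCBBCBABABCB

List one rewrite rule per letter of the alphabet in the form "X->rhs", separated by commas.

  step 3 ⇒ step 4: BCBABABCBBBCBBBCBABABCBBCBBCBABABCBBCBBCBBCBABABCBBCBBCBBCBABABCBBCB ⇒ BCB·ABA·BCB·B·BCB·B·BCB·ABA·BCB·BCB·BCB·ABA·BCB·BCB·BCB·ABA·BCB·B·BCB·B·BCB·ABA·BCB·BCB·ABA·BCB·BCB·ABA·BCB·B·BCB·B·BCB·ABA·BCB·BCB·ABA·BCB·BCB·ABA·BCB·BCB·ABA·BCB·B·BCB·B·BCB·ABA·BCB·BCB·ABA·BCB·BCB·ABA·BCB·BCB·ABA·BCB·B·BCB·B·BCB·ABA·BCB·BCB·ABA·BCB
    A ↦ B
    B ↦ BCB
    C ↦ ABA

A->B, B->BCB, C->ABA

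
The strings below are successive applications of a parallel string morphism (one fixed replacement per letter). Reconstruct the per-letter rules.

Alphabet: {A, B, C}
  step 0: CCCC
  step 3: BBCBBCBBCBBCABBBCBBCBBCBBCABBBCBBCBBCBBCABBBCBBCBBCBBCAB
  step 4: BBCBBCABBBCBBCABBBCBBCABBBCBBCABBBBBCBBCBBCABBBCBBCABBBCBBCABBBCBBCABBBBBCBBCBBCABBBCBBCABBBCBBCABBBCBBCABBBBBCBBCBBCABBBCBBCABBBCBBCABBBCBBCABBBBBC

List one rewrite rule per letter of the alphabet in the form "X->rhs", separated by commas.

  step 3 ⇒ step 4: BBCBBCBBCBBCABBBCBBCBBCBBCABBBCBBCBBCBBCABBBCBBCBBCBBCAB ⇒ BBC·BBC·AB·BBC·BBC·AB·BBC·BBC·AB·BBC·BBC·AB·BB·BBC·BBC·BBC·AB·BBC·BBC·AB·BBC·BBC·AB·BBC·BBC·AB·BB·BBC·BBC·BBC·AB·BBC·BBC·AB·BBC·BBC·AB·BBC·BBC·AB·BB·BBC·BBC·BBC·AB·BBC·BBC·AB·BBC·BBC·AB·BBC·BBC·AB·BB·BBC
    A ↦ BB
    B ↦ BBC
    C ↦ AB

A->BB, B->BBC, C->AB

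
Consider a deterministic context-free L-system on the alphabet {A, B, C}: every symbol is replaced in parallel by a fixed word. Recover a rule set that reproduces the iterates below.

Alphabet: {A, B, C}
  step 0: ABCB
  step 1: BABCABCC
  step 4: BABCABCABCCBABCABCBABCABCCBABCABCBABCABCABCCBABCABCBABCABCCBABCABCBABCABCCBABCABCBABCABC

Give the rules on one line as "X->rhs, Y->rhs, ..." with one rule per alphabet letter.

  step 0 ⇒ step 1: ABCB ⇒ BAB·C·ABC·C
    A ↦ BAB
    B ↦ C
    C ↦ ABC

A->BAB, B->C, C->ABC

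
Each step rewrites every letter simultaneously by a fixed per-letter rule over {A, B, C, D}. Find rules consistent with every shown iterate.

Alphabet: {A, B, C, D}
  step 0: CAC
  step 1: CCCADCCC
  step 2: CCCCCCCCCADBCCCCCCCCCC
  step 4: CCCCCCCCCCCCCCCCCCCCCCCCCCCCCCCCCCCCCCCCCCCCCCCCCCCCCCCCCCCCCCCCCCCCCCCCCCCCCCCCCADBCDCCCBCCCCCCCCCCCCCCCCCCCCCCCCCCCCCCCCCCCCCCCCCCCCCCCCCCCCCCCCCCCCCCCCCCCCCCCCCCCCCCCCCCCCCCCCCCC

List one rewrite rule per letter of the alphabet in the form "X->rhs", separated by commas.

  step 1 ⇒ step 2: CCCADCCC ⇒ CCC·CCC·CCC·AD·BC·CCC·CCC·CCC
    A ↦ AD
    C ↦ CCC
    D ↦ BC
    B ↦ D  (constrained at step 2)

A->AD, B->D, C->CCC, D->BC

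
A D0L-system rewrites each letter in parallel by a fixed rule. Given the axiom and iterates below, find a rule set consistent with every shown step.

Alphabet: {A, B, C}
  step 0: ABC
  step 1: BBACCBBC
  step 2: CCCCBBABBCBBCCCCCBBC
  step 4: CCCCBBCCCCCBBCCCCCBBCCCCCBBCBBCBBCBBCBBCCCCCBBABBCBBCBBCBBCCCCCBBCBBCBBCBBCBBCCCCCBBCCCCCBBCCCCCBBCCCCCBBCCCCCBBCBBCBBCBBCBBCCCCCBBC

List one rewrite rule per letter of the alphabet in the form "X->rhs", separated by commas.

A->BBA, B->CC, C->BBC

  step 1 ⇒ step 2: BBACCBBC ⇒ CC·CC·BBA·BBC·BBC·CC·CC·BBC
    A ↦ BBA
    B ↦ CC
    C ↦ BBC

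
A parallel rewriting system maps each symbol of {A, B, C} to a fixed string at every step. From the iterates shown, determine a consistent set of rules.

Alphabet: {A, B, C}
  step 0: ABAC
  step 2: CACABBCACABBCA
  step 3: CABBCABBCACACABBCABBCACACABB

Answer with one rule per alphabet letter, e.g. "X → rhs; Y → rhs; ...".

  step 2 ⇒ step 3: CACABBCACABBCA ⇒ CAB·B·CAB·B·CA·CA·CAB·B·CAB·B·CA·CA·CAB·B
    A ↦ B
    B ↦ CA
    C ↦ CAB

A->B, B->CA, C->CAB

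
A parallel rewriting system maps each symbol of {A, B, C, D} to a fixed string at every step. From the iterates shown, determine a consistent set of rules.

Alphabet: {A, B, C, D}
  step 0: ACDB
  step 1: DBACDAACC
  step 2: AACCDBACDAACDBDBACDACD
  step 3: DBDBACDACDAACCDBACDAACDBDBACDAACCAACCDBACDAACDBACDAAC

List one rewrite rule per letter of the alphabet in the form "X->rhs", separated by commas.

  step 2 ⇒ step 3: AACCDBACDAACDBDBACDACD ⇒ DB·DB·ACD·ACD·AAC·C·DB·ACD·AAC·DB·DB·ACD·AAC·C·AAC·C·DB·ACD·AAC·DB·ACD·AAC
    A ↦ DB
    B ↦ C
    C ↦ ACD
    D ↦ AAC

A->DB, B->C, C->ACD, D->AAC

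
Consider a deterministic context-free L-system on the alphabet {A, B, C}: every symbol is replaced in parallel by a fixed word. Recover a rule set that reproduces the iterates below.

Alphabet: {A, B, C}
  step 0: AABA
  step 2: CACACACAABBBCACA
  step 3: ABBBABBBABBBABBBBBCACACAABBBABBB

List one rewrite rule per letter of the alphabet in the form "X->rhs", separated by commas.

  step 2 ⇒ step 3: CACACACAABBBCACA ⇒ AB·BB·AB·BB·AB·BB·AB·BB·BB·CA·CA·CA·AB·BB·AB·BB
    A ↦ BB
    B ↦ CA
    C ↦ AB

A->BB, B->CA, C->AB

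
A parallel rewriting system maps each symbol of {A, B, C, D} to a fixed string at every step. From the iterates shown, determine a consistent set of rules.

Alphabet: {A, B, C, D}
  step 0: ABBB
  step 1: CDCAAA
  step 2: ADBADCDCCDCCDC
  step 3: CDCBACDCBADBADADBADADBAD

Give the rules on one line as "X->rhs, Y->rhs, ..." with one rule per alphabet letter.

A->CDC, B->A, C->AD, D->B

  step 2 ⇒ step 3: ADBADCDCCDCCDC ⇒ CDC·B·A·CDC·B·AD·B·AD·AD·B·AD·AD·B·AD
    A ↦ CDC
    B ↦ A
    C ↦ AD
    D ↦ B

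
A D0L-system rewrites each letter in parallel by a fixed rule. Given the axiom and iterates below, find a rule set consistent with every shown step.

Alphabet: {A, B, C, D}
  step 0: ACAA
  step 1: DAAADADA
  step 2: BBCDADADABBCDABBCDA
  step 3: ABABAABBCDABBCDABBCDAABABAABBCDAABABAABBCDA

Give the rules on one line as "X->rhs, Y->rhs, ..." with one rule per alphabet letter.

A->DA, B->AB, C->AA, D->BBC

  step 2 ⇒ step 3: BBCDADADABBCDABBCDA ⇒ AB·AB·AA·BBC·DA·BBC·DA·BBC·DA·AB·AB·AA·BBC·DA·AB·AB·AA·BBC·DA
    A ↦ DA
    B ↦ AB
    C ↦ AA
    D ↦ BBC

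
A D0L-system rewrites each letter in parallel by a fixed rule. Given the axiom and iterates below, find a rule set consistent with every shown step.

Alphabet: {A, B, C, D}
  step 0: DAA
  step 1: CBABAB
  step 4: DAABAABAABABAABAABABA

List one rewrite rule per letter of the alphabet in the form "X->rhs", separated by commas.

A->AB, B->A, C->D, D->CB

  step 0 ⇒ step 1: DAA ⇒ CB·AB·AB
    A ↦ AB
    D ↦ CB
    B ↦ A  (constrained at step 1)
    C ↦ D  (constrained at step 1)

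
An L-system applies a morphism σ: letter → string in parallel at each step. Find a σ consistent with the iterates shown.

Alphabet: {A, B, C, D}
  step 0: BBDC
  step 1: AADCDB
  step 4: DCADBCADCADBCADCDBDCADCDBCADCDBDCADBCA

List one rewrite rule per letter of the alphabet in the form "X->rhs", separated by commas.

A->CA, B->A, C->DB, D->DC

  step 0 ⇒ step 1: BBDC ⇒ A·A·DC·DB
    B ↦ A
    C ↦ DB
    D ↦ DC
    A ↦ CA  (constrained at step 1)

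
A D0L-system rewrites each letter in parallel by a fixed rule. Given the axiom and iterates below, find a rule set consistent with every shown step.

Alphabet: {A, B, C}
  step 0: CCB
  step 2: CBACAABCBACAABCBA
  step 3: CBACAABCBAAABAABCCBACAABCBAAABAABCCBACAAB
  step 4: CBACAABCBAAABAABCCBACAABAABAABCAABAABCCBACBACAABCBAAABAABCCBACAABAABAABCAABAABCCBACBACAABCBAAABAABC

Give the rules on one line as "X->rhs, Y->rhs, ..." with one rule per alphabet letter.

A->AAB, B->C, C->CBA

  step 3 ⇒ step 4: CBACAABCBAAABAABCCBACAABCBAAABAABCCBACAAB ⇒ CBA·C·AAB·CBA·AAB·AAB·C·CBA·C·AAB·AAB·AAB·C·AAB·AAB·C·CBA·CBA·C·AAB·CBA·AAB·AAB·C·CBA·C·AAB·AAB·AAB·C·AAB·AAB·C·CBA·CBA·C·AAB·CBA·AAB·AAB·C
    A ↦ AAB
    B ↦ C
    C ↦ CBA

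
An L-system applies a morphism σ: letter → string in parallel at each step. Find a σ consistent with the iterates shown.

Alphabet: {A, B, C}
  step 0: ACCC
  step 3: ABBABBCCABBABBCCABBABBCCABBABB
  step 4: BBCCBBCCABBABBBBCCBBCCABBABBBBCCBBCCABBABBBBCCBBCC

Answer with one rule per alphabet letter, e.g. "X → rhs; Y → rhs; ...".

  step 3 ⇒ step 4: ABBABBCCABBABBCCABBABBCCABBABB ⇒ BB·C·C·BB·C·C·ABB·ABB·BB·C·C·BB·C·C·ABB·ABB·BB·C·C·BB·C·C·ABB·ABB·BB·C·C·BB·C·C
    A ↦ BB
    B ↦ C
    C ↦ ABB

A->BB, B->C, C->ABB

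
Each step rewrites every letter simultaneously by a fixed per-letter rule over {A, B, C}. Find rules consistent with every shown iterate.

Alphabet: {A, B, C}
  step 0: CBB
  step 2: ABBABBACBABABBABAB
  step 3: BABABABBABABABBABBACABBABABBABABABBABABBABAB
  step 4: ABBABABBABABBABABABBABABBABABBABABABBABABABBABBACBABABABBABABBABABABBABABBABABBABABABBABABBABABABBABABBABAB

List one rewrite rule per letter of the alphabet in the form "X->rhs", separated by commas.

  step 3 ⇒ step 4: BABABABBABABABBABBACABBABABBABABABBABABBABAB ⇒ AB·BAB·AB·BAB·AB·BAB·AB·AB·BAB·AB·BAB·AB·BAB·AB·AB·BAB·AB·AB·BAB·BAC·BAB·AB·AB·BAB·AB·BAB·AB·AB·BAB·AB·BAB·AB·BAB·AB·AB·BAB·AB·BAB·AB·AB·BAB·AB·BAB·AB
    A ↦ BAB
    B ↦ AB
    C ↦ BAC

A->BAB, B->AB, C->BAC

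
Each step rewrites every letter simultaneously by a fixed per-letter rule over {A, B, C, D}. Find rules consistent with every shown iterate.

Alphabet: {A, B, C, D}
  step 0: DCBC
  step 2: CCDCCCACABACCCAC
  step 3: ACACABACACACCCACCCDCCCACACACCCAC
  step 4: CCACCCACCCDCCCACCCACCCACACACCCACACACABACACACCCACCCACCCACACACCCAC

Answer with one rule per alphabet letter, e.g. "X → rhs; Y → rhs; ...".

  step 3 ⇒ step 4: ACACABACACACCCACCCDCCCACACACCCAC ⇒ CC·AC·CC·AC·CC·DC·CC·AC·CC·AC·CC·AC·AC·AC·CC·AC·AC·AC·AB·AC·AC·AC·CC·AC·CC·AC·CC·AC·AC·AC·CC·AC
    A ↦ CC
    B ↦ DC
    C ↦ AC
    D ↦ AB

A->CC, B->DC, C->AC, D->AB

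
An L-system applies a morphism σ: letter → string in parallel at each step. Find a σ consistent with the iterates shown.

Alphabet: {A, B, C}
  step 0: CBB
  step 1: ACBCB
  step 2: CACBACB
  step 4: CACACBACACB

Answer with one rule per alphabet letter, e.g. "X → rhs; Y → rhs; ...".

  step 1 ⇒ step 2: ACBCB ⇒ C·A·CB·A·CB
    A ↦ C
    B ↦ CB
    C ↦ A

A->C, B->CB, C->A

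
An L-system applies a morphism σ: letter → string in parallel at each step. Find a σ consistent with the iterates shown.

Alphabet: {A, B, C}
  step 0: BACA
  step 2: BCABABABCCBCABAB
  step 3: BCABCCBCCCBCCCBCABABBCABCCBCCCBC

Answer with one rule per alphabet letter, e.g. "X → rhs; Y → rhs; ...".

A->CC, B->BC, C->AB

  step 2 ⇒ step 3: BCABABABCCBCABAB ⇒ BC·AB·CC·BC·CC·BC·CC·BC·AB·AB·BC·AB·CC·BC·CC·BC
    A ↦ CC
    B ↦ BC
    C ↦ AB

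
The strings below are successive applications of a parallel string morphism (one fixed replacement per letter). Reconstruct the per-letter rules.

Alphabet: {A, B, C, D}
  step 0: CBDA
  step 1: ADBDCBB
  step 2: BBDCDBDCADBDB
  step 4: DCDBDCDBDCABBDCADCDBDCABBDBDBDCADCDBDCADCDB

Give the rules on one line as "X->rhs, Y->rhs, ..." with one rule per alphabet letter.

  step 1 ⇒ step 2: ADBDCBB ⇒ BB·DC·DB·DC·A·DB·DB
    A ↦ BB
    B ↦ DB
    C ↦ A
    D ↦ DC

A->BB, B->DB, C->A, D->DC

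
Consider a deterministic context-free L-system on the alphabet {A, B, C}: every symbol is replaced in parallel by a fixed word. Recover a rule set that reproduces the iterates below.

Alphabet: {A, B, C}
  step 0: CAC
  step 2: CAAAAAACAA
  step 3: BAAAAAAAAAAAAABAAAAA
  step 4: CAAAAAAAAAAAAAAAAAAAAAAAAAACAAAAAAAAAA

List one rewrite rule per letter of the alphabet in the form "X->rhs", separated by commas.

  step 3 ⇒ step 4: BAAAAAAAAAAAAABAAAAA ⇒ C·AA·AA·AA·AA·AA·AA·AA·AA·AA·AA·AA·AA·AA·C·AA·AA·AA·AA·AA
    A ↦ AA
    B ↦ C
  step 2 ⇒ step 3: CAAAAAACAA ⇒ BA·AA·AA·AA·AA·AA·AA·BA·AA·AA
    C ↦ BA

A->AA, B->C, C->BA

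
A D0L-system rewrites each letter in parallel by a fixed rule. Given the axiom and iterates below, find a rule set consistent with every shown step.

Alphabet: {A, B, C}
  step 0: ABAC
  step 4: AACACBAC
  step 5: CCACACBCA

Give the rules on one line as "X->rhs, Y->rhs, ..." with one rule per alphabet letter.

  step 4 ⇒ step 5: AACACBAC ⇒ C·C·A·C·A·CB·C·A
    A ↦ C
    B ↦ CB
    C ↦ A

A->C, B->CB, C->A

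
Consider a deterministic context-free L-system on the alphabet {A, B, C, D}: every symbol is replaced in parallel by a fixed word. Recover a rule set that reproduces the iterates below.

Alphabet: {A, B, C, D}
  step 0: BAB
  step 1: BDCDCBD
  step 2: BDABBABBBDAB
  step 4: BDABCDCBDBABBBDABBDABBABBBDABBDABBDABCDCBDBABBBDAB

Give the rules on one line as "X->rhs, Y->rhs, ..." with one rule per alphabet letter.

A->CDC, B->BD, C->B, D->AB

  step 1 ⇒ step 2: BDCDCBD ⇒ BD·AB·B·AB·B·BD·AB
    B ↦ BD
    C ↦ B
    D ↦ AB
  step 0 ⇒ step 1: BAB ⇒ BD·CDC·BD
    A ↦ CDC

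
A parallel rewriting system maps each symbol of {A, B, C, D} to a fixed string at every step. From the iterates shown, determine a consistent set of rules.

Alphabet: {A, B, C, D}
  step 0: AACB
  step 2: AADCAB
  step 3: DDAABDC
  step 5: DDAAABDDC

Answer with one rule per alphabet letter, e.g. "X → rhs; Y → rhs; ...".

A->D, B->C, C->AB, D->A

  step 2 ⇒ step 3: AADCAB ⇒ D·D·A·AB·D·C
    A ↦ D
    B ↦ C
    C ↦ AB
    D ↦ A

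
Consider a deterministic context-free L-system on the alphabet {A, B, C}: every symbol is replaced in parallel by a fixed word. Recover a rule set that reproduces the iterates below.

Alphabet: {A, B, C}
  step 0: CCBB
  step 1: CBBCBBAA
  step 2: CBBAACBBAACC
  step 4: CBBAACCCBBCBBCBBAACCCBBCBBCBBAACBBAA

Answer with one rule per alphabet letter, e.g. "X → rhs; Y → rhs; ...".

  step 1 ⇒ step 2: CBBCBBAA ⇒ CBB·A·A·CBB·A·A·C·C
    A ↦ C
    B ↦ A
    C ↦ CBB

A->C, B->A, C->CBB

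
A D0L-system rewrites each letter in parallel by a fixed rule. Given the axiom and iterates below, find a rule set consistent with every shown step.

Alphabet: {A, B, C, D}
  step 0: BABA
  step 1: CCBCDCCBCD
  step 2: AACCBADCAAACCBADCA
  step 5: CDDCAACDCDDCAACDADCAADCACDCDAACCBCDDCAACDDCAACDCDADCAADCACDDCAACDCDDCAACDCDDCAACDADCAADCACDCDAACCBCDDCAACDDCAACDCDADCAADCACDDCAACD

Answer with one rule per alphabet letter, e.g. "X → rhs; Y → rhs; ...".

  step 1 ⇒ step 2: CCBCDCCBCD ⇒ A·A·CCB·A·DCA·A·A·CCB·A·DCA
    B ↦ CCB
    C ↦ A
    D ↦ DCA
  step 0 ⇒ step 1: BABA ⇒ CCB·CD·CCB·CD
    A ↦ CD

A->CD, B->CCB, C->A, D->DCA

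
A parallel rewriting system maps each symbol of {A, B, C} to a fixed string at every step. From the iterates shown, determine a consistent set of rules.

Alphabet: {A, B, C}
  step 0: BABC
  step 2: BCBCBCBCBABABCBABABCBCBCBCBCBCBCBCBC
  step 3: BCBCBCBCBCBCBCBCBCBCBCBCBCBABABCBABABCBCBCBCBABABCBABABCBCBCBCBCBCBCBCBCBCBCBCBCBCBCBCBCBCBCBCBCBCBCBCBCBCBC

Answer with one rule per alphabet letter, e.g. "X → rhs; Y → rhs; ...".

A->ABA, B->BCB, C->CBC

  step 2 ⇒ step 3: BCBCBCBCBABABCBABABCBCBCBCBCBCBCBCBC ⇒ BCB·CBC·BCB·CBC·BCB·CBC·BCB·CBC·BCB·ABA·BCB·ABA·BCB·CBC·BCB·ABA·BCB·ABA·BCB·CBC·BCB·CBC·BCB·CBC·BCB·CBC·BCB·CBC·BCB·CBC·BCB·CBC·BCB·CBC·BCB·CBC
    A ↦ ABA
    B ↦ BCB
    C ↦ CBC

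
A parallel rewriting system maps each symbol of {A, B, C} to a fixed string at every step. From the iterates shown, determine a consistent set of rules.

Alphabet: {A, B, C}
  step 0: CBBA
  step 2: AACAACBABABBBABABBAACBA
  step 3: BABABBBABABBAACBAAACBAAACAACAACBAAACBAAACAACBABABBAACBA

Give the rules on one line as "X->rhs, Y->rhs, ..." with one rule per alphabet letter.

A->BA, B->AAC, C->BB

  step 2 ⇒ step 3: AACAACBABABBBABABBAACBA ⇒ BA·BA·BB·BA·BA·BB·AAC·BA·AAC·BA·AAC·AAC·AAC·BA·AAC·BA·AAC·AAC·BA·BA·BB·AAC·BA
    A ↦ BA
    B ↦ AAC
    C ↦ BB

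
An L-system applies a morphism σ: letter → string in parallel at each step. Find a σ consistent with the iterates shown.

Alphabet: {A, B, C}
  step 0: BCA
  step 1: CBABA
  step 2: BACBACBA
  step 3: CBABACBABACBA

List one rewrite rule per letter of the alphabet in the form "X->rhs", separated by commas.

  step 2 ⇒ step 3: BACBACBA ⇒ C·BA·BA·C·BA·BA·C·BA
    A ↦ BA
    B ↦ C
    C ↦ BA

A->BA, B->C, C->BA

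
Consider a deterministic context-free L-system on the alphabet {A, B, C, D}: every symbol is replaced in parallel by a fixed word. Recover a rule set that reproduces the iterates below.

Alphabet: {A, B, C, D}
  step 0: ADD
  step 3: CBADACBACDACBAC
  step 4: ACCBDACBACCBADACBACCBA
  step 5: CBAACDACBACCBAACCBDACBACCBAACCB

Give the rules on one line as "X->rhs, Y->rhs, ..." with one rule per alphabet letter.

A->CB, B->C, C->A, D->DA

  step 4 ⇒ step 5: ACCBDACBACCBADACBACCBA ⇒ CB·A·A·C·DA·CB·A·C·CB·A·A·C·CB·DA·CB·A·C·CB·A·A·C·CB
    A ↦ CB
    B ↦ C
    C ↦ A
    D ↦ DA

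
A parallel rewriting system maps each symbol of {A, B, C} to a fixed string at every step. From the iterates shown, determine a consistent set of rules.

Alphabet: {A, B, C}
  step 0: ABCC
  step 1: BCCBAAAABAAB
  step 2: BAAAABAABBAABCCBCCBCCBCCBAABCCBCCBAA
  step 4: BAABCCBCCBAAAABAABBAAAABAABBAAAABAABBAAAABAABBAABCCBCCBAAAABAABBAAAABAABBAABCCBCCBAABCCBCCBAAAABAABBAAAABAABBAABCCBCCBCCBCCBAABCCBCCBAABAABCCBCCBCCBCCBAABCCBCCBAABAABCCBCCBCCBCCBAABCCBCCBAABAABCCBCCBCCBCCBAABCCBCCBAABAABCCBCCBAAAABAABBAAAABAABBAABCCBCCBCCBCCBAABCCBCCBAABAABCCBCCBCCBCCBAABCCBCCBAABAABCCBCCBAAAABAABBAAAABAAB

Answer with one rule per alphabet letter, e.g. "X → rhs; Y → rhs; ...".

  step 1 ⇒ step 2: BCCBAAAABAAB ⇒ BAA·AAB·AAB·BAA·BCC·BCC·BCC·BCC·BAA·BCC·BCC·BAA
    A ↦ BCC
    B ↦ BAA
    C ↦ AAB

A->BCC, B->BAA, C->AAB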